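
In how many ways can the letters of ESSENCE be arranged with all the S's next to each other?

120

Treat the 2 copies of S as a single block. The multiset to arrange is then {SS, C, E, E, E, N}, 6 items in all.
That gives (6)!/(3!) = 120 arrangements.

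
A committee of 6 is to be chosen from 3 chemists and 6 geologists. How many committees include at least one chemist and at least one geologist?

With no constraint there are C(9,6) = 84 possible selections.
Selections missing a whole group: no chemists → C(6,6) = 1; no geologists → C(3,6) = 0.
Both groups omitted at once is impossible, so 84 − 1 = 83.

83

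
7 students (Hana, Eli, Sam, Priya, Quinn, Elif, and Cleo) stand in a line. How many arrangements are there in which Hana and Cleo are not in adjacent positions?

3600

Of the 7! = 5040 arrangements, those with Hana and Cleo adjacent number 2 × 6! = 1440 (treat the pair as a block with 2 internal orders).
So 5040 − 1440 = 3600 arrangements keep them apart.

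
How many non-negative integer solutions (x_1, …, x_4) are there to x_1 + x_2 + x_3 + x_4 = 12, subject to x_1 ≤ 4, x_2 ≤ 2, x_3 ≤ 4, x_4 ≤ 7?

Ignoring the caps, the number of non-negative solutions to x_1+…+x_4 = 12 is C(15,3) = 455.
Subtract solutions that violate a single cap (substitute x_i' = x_i − (cap_i+1)): x_1 ≥ 5 gives C(10,3) = 120; x_2 ≥ 3 gives C(12,3) = 220; x_3 ≥ 5 gives C(10,3) = 120; x_4 ≥ 8 gives C(7,3) = 35. Together 495.
Add back pairs where two caps are both exceeded: 35 + 10 + 0 + 35 + 4 + 0 = 84.
By inclusion–exclusion the count is 455 − 495 + 84 = 44.

44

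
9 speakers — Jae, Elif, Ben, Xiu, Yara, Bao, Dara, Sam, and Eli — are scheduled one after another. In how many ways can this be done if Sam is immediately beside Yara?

80640

Glue Sam and Yara into one block (2 internal orders), leaving 8 units to arrange in a row.
That gives 2 × 8! = 2 × 40320 = 80640.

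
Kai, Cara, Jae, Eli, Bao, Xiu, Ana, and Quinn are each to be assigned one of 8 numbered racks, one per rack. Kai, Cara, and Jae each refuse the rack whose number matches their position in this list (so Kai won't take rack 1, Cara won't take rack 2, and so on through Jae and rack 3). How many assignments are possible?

27240

Let Aᵢ (for i ∈ {1, 2, 3}) be the placements that put person i in their forbidden rack. Any j of these fix j positions, leaving (8−j)! ways to fill the rest, and there are C(3,j) ways to pick which j.
By inclusion–exclusion, the number of valid placements is Σ_{j=0}^{3} (−1)^j C(3,j)·(8−j)!.
Computing: 40320 − 15120 + 2160 − 120 = 27240.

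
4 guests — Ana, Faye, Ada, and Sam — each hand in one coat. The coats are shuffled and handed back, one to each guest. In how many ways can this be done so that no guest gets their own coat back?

Count assignments avoiding every fixed point. For any j of the 4 guests fixed to their own coat, the other 4−j can be arranged in (4−j)! ways.
By inclusion–exclusion this is Σ_{j=0}^{4} (−1)^j C(4,j)·(4−j)!.
Computing: 24 − 24 + 12 − 4 + 1 = 9.

9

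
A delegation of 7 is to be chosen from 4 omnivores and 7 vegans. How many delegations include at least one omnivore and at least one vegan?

329

Unrestricted: C(11,7) = 330 ways to pick any 7 of the 11.
Subtract selections that omit an entire group: no omnivores → C(7,7) = 1; no vegans → C(4,7) = 0.
Both groups omitted at once is impossible, so 330 − 1 = 329.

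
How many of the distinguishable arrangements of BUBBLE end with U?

Fix U in the last position and arrange the remaining 5 letters.
Those 5 letters have B appearing 3 times, giving (5)!/(3!) = 20.

20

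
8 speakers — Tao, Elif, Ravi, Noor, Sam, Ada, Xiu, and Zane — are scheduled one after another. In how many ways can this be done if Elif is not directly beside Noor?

There are 8! = 40320 arrangements in all. If Elif and Noor are adjacent, merging them into one block gives 2·(7)! = 10080 arrangements.
So 40320 − 10080 = 30240 arrangements keep them apart.

30240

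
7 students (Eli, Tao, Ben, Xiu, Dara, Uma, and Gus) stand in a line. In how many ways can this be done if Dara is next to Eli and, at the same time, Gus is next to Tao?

480

Treat {Dara,Eli} as one block (2 orders) and {Gus,Tao} as another (2 orders).
That leaves 5 units to arrange: 2 × 2 × 5! = 4 × 120 = 480.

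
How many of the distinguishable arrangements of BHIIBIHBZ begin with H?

1120

With the first slot taken by H, it remains to arrange the other 8 letters (BIIBIHBZ).
Those 8 letters have B appearing 3 times and I appearing 3 times, giving (8)!/(3!·3!) = 1120.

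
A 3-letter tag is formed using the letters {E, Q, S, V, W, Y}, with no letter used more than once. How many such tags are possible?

120

This is a permutation of 3 out of 6: P(6,3) = 6!/3!.
That product is 6 × 5 × 4 = 120.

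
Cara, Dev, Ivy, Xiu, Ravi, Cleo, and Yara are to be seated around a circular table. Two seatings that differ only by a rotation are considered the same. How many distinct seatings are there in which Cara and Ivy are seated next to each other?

240

Glue Cara and Ivy into a block (2 internal orders). Seating 6 units around a circle gives (5)! arrangements.
So 2 × (5)! = 2 × 120 = 240.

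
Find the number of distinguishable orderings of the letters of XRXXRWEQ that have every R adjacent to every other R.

Treat the 2 copies of R as a single block. The multiset to arrange is then {RR, E, Q, W, X, X, X}, 7 items in all.
That gives (7)!/(3!) = 840 arrangements.

840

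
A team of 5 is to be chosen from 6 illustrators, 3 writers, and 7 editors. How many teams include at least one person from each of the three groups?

2730

Unrestricted: C(16,5) = 4368 ways to pick any 5 of the 16.
Subtract selections that omit an entire group: no illustrators → C(10,5) = 252; no writers → C(13,5) = 1287; no editors → C(9,5) = 126.
Add back selections omitting two groups (i.e. drawn from a single group): C(6,5) + C(3,5) + C(7,5) = 27.
By inclusion–exclusion: 4368 − 1665 + 27 = 2730.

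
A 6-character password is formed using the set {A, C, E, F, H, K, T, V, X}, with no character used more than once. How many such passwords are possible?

60480

With no repetition, fill the 6 characters in order: 9 choices, then 8, down to 4.
9 × 8 × 7 × 6 × 5 × 4 = 60480.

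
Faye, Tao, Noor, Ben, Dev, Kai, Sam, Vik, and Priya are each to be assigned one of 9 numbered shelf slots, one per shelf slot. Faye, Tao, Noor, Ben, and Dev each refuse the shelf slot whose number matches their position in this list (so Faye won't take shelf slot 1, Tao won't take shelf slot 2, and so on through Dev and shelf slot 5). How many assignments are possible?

Let Aᵢ (for 1 ≤ i ≤ 5) be the placements that put person i in their forbidden shelf slot. Any j of these fix j positions, leaving (9−j)! ways to fill the rest, and there are C(5,j) ways to pick which j.
By inclusion–exclusion, the number of valid placements is Σ_{j=0}^{5} (−1)^j C(5,j)·(9−j)!.
Computing: 362880 − 201600 + 50400 − 7200 + 600 − 24 = 205056.

205056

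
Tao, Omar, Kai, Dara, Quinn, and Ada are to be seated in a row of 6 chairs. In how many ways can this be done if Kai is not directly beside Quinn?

480

There are 6! = 720 arrangements in all. If Kai and Quinn are adjacent, merging them into one block gives 2·(5)! = 240 arrangements.
Complementary counting: 720 − 240 = 480.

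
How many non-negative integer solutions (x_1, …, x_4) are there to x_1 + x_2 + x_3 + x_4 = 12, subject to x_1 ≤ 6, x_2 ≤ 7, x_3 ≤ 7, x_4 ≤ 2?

Without the upper bounds there are C(15,3) = 455 ways to split 12 among 4 variables.
Subtract solutions that violate a single cap (substitute x_i' = x_i − (cap_i+1)): x_1 ≥ 7 gives C(8,3) = 56; x_2 ≥ 8 gives C(7,3) = 35; x_3 ≥ 8 gives C(7,3) = 35; x_4 ≥ 3 gives C(12,3) = 220. Together 346.
Add back pairs where two caps are both exceeded: 0 + 0 + 10 + 0 + 4 + 4 = 18.
By inclusion–exclusion the count is 455 − 346 + 18 = 127.

127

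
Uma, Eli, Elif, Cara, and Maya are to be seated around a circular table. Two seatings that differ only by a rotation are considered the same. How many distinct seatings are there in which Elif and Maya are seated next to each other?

Treat {Elif, Maya} as one unit (2 internal orders) and seat the resulting 4 units around the table: (3)! circular arrangements.
So 2 × (3)! = 2 × 6 = 12.

12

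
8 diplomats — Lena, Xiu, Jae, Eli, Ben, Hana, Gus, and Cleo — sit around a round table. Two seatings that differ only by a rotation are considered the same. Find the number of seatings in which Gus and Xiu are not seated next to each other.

3600

All circular seatings of 8 people number (7)! = 5040.
Those with Gus next to Xiu: fuse the pair into one unit and seat 7 units around a circle — 2·(6)! = 1440.
Subtracting, 5040 − 1440 = 3600.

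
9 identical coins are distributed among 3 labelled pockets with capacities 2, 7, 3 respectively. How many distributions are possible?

Without the upper bounds there are C(11,2) = 55 ways to split 9 among 3 pockets.
Subtract solutions that violate a single cap (substitute x_i' = x_i − (cap_i+1)): x_1 ≥ 3 gives C(8,2) = 28; x_2 ≥ 8 gives C(3,2) = 3; x_3 ≥ 4 gives C(7,2) = 21. Together 52.
Add back pairs where two caps are both exceeded: 0 + 6 + 0 = 6.
By inclusion–exclusion the count is 55 − 52 + 6 = 9.

9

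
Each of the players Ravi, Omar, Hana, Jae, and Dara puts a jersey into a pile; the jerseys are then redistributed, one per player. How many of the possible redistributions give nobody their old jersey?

44

This is the derangement count D_5: permutations of 5 items with no fixed point.
By inclusion–exclusion this is Σ_{j=0}^{5} (−1)^j C(5,j)·(5−j)!.
Computing: 120 − 120 + 60 − 20 + 5 − 1 = 44.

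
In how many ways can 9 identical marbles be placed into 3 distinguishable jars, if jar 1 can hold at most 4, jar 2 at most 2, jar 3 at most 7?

12

Ignoring the caps, the number of non-negative solutions to x_1+…+x_3 = 9 is C(11,2) = 55.
Subtract solutions that violate a single cap (substitute x_i' = x_i − (cap_i+1)): x_1 ≥ 5 gives C(6,2) = 15; x_2 ≥ 3 gives C(8,2) = 28; x_3 ≥ 8 gives C(3,2) = 3. Together 46.
Add back pairs where two caps are both exceeded: 3 + 0 + 0 = 3.
By inclusion–exclusion the count is 55 − 46 + 3 = 12.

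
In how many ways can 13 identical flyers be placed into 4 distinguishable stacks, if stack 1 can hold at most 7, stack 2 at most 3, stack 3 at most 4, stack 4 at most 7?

108

By stars and bars, unrestricted non-negative solutions to x_1+…+x_4 = 13 number C(13+3,3) = 560.
Subtract solutions that violate a single cap (substitute x_i' = x_i − (cap_i+1)): x_1 ≥ 8 gives C(8,3) = 56; x_2 ≥ 4 gives C(12,3) = 220; x_3 ≥ 5 gives C(11,3) = 165; x_4 ≥ 8 gives C(8,3) = 56. Together 497.
Add back pairs where two caps are both exceeded: 4 + 1 + 0 + 35 + 4 + 1 = 45.
By inclusion–exclusion the count is 560 − 497 + 45 = 108.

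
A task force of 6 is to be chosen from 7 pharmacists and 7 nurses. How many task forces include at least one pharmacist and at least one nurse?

2989

With no constraint there are C(14,6) = 3003 possible selections.
Selections missing a whole group: no pharmacists → C(7,6) = 7; no nurses → C(7,6) = 7.
Both groups omitted at once is impossible, so 3003 − 14 = 2989.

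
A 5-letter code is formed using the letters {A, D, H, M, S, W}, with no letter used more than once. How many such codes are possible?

720

With no repetition, fill the 5 letters in order: 6 choices, then 5, down to 2.
6 × 5 × 4 × 3 × 2 = 720.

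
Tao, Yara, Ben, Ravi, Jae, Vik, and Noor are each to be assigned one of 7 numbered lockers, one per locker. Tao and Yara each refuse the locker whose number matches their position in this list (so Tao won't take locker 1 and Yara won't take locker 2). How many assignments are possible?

3720

Let Aᵢ (for i ∈ {1, 2}) be the placements that put person i in their forbidden locker. Any j of these fix j positions, leaving (7−j)! ways to fill the rest, and there are C(2,j) ways to pick which j.
By inclusion–exclusion, the number of valid placements is Σ_{j=0}^{2} (−1)^j C(2,j)·(7−j)!.
Computing: 5040 − 1440 + 120 = 3720.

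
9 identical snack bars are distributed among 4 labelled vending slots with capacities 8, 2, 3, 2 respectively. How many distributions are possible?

Without the upper bounds there are C(12,3) = 220 ways to split 9 among 4 vending slots.
Subtract solutions that violate a single cap (substitute x_i' = x_i − (cap_i+1)): x_1 ≥ 9 gives C(3,3) = 1; x_2 ≥ 3 gives C(9,3) = 84; x_3 ≥ 4 gives C(8,3) = 56; x_4 ≥ 3 gives C(9,3) = 84. Together 225.
Add back pairs where two caps are both exceeded: 0 + 0 + 0 + 10 + 20 + 10 = 40.
By inclusion–exclusion the count is 220 − 225 + 40 = 35.

35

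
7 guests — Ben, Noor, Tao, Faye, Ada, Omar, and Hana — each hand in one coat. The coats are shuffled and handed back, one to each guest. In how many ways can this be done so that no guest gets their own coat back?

1854

Let Aᵢ be the assignments in which guest i gets their own coat. We want the size of the complement of A₁∪…∪A_7.
By inclusion–exclusion this is Σ_{j=0}^{7} (−1)^j C(7,j)·(7−j)!.
Computing: 5040 − 5040 + 2520 − 840 + 210 − 42 + 7 − 1 = 1854.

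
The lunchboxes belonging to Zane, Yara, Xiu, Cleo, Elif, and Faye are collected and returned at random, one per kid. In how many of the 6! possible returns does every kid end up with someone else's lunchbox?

Let Aᵢ be the assignments in which kid i gets their own lunchbox. We want the size of the complement of A₁∪…∪A_6.
By inclusion–exclusion this is Σ_{j=0}^{6} (−1)^j C(6,j)·(6−j)!.
Computing: 720 − 720 + 360 − 120 + 30 − 6 + 1 = 265.

265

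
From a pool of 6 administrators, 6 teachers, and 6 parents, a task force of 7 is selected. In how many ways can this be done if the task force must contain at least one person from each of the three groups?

Unrestricted: C(18,7) = 31824 ways to pick any 7 of the 18.
Selections missing a whole group: no administrators → C(12,7) = 792; no teachers → C(12,7) = 792; no parents → C(12,7) = 792.
Add back selections omitting two groups (i.e. drawn from a single group): C(6,7) + C(6,7) + C(6,7) = 0.
By inclusion–exclusion: 31824 − 2376 + 0 = 29448.

29448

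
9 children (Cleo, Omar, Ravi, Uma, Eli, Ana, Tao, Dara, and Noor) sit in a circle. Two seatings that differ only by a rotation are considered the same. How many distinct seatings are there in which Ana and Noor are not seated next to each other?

30240

All circular seatings of 9 people number (8)! = 40320.
Seatings with Ana beside Noor: treat them as a block with 2 internal orders, giving 2 × (7)! = 10080.
Subtracting, 40320 − 10080 = 30240.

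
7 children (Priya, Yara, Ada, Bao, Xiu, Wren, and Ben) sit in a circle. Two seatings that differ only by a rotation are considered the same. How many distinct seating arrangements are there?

Fix one person's seat to break rotational symmetry; the remaining 6 people can be arranged in (6)! = 720 ways.

720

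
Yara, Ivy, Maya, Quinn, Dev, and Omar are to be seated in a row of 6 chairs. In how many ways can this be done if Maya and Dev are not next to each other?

480

Of the 6! = 720 arrangements, those with Maya and Dev adjacent number 2 × 5! = 240 (treat the pair as a block with 2 internal orders).
So 720 − 240 = 480 arrangements keep them apart.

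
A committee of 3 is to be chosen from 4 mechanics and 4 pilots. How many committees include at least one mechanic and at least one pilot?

Total 3-person selections from all 8: C(8,3) = 56.
Subtract selections that omit an entire group: no mechanics → C(4,3) = 4; no pilots → C(4,3) = 4.
Both groups omitted at once is impossible, so 56 − 8 = 48.

48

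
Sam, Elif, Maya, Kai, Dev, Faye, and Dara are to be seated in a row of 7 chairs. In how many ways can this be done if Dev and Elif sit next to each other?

Glue Dev and Elif into one block (2 internal orders), leaving 6 units to arrange in a row.
That gives 2 × 6! = 2 × 720 = 1440.

1440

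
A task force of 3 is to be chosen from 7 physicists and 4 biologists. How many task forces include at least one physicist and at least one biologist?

126

With no constraint there are C(11,3) = 165 possible selections.
Subtract selections that omit an entire group: no physicists → C(4,3) = 4; no biologists → C(7,3) = 35.
Both groups omitted at once is impossible, so 165 − 39 = 126.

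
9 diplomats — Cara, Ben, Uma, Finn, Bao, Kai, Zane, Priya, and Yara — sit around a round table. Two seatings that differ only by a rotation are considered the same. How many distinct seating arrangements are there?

40320

Around a circle, 9 distinct people have 9!/9 = (8)! = 40320 rotationally distinct seatings.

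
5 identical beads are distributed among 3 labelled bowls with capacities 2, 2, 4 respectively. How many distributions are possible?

8

By stars and bars, unrestricted non-negative solutions to x_1+…+x_3 = 5 number C(5+2,2) = 21.
Subtract solutions that violate a single cap (substitute x_i' = x_i − (cap_i+1)): x_1 ≥ 3 gives C(4,2) = 6; x_2 ≥ 3 gives C(4,2) = 6; x_3 ≥ 5 gives C(2,2) = 1. Together 13.
No two caps can be exceeded simultaneously, so the pair terms are all 0.
By inclusion–exclusion the count is 21 − 13 + 0 = 8.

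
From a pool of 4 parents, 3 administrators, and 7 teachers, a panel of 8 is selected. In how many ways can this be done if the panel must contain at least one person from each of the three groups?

With no constraint there are C(14,8) = 3003 possible selections.
Subtract selections that omit an entire group: no parents → C(10,8) = 45; no administrators → C(11,8) = 165; no teachers → C(7,8) = 0.
Add back selections omitting two groups (i.e. drawn from a single group): C(4,8) + C(3,8) + C(7,8) = 0.
By inclusion–exclusion: 3003 − 210 + 0 = 2793.

2793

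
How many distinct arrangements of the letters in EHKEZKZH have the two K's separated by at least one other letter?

There are 8!/(2!·2!·2!·2!) = 2520 arrangements of EHKEZKZH in total.
If the two K's are adjacent, glue them into one block, leaving 7 items to arrange: (7)!/(2!·2!·2!) = 630 ways.
Hence 2520 − 630 = 1890.

1890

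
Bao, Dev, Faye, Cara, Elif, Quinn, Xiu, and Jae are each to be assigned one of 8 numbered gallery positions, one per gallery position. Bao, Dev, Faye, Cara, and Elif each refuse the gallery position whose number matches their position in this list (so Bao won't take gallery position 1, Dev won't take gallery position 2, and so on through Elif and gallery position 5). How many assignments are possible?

Let Aᵢ (for 1 ≤ i ≤ 5) be the placements that put person i in their forbidden gallery position. Any j of these fix j positions, leaving (8−j)! ways to fill the rest, and there are C(5,j) ways to pick which j.
By inclusion–exclusion, the number of valid placements is Σ_{j=0}^{5} (−1)^j C(5,j)·(8−j)!.
Computing: 40320 − 25200 + 7200 − 1200 + 120 − 6 = 21234.

21234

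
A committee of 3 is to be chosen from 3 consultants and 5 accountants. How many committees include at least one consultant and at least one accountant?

With no constraint there are C(8,3) = 56 possible selections.
Selections missing a whole group: no consultants → C(5,3) = 10; no accountants → C(3,3) = 1.
Both groups omitted at once is impossible, so 56 − 11 = 45.

45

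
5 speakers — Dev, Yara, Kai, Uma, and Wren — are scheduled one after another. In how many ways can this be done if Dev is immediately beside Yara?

48

Treat {Dev, Yara} as a single unit. There are 4 units to order, and the pair itself can be ordered 2 ways.
So the count is 2·(4)! = 48.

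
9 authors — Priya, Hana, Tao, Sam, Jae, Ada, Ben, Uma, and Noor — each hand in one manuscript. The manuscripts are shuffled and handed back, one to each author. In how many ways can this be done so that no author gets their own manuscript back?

Count assignments avoiding every fixed point. For any j of the 9 authors fixed to their own manuscript, the other 9−j can be arranged in (9−j)! ways.
By inclusion–exclusion this is Σ_{j=0}^{9} (−1)^j C(9,j)·(9−j)!.
Computing: 362880 − 362880 + 181440 − 60480 + 15120 − 3024 + 504 − 72 + 9 − 1 = 133496.

133496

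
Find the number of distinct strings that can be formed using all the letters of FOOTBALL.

FOOTBALL has 8 letters with L appearing twice and O appearing twice.
So there are 8! / (2!·2!) = 10080 distinguishable arrangements.

10080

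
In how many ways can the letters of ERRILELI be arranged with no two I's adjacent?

Total arrangements of ERRILELI: 8!/(2!·2!·2!·2!) = 2520.
Arrangements with the I's together: treat II as one letter, giving (7)!/(2!·2!·2!) = 630.
Subtracting, 2520 − 630 = 1890 arrangements keep the I's apart.

1890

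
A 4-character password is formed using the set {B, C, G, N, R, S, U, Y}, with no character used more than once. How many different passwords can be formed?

1680

With no repetition, fill the 4 characters in order: 8 choices, then 7, down to 5.
8 × 7 × 6 × 5 = 1680.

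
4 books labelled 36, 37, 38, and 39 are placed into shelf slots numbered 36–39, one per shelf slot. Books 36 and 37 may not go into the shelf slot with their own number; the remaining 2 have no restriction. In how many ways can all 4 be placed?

14

Let Aᵢ (for i ∈ {36, 37}) be the placements that put book i in its forbidden shelf slot. Any j of these fix j positions, leaving (4−j)! ways to fill the rest, and there are C(2,j) ways to pick which j.
By inclusion–exclusion, the number of valid placements is Σ_{j=0}^{2} (−1)^j C(2,j)·(4−j)!.
Computing: 24 − 12 + 2 = 14.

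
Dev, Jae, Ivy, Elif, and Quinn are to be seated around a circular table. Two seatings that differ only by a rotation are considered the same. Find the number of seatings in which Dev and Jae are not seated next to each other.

12

Without the restriction there are (4)! = 24 seatings.
Those with Dev next to Jae: fuse the pair into one unit and seat 4 units around a circle — 2·(3)! = 12.
Subtracting, 24 − 12 = 12.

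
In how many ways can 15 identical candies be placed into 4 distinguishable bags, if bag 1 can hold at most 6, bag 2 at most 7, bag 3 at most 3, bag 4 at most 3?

33

Without the upper bounds there are C(18,3) = 816 ways to split 15 among 4 bags.
Subtract solutions that violate a single cap (substitute x_i' = x_i − (cap_i+1)): x_1 ≥ 7 gives C(11,3) = 165; x_2 ≥ 8 gives C(10,3) = 120; x_3 ≥ 4 gives C(14,3) = 364; x_4 ≥ 4 gives C(14,3) = 364. Together 1013.
Add back pairs where two caps are both exceeded: 1 + 35 + 35 + 20 + 20 + 120 = 231.
Subtract triples: 0 + 0 + 1 + 0 = 1.
By inclusion–exclusion the count is 816 − 1013 + 231 − 1 = 33.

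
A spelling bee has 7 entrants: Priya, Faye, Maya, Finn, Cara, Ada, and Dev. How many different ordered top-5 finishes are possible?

2520

This is an ordered selection of 5 from 7: P(7,5).
That gives 7 × 6 × 5 × 4 × 3 = 2520.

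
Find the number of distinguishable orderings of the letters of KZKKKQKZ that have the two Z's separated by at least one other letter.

Total arrangements of KZKKKQKZ: 8!/(5!·2!) = 168.
Arrangements with the Z's together: treat ZZ as one letter, giving (7)!/(5!) = 42.
Hence 168 − 42 = 126.

126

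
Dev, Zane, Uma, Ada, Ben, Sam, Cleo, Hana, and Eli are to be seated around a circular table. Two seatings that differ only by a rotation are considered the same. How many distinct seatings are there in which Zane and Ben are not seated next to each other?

All circular seatings of 9 people number (8)! = 40320.
Seatings with Zane beside Ben: treat them as a block with 2 internal orders, giving 2 × (7)! = 10080.
Subtracting, 40320 − 10080 = 30240.

30240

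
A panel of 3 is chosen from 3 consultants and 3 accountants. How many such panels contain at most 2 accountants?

19

Split by how many accountants are chosen (0 through 2).
Sum: C(3,0)·C(3,3) + C(3,1)·C(3,2) + C(3,2)·C(3,1) = 1 + 9 + 9 = 19.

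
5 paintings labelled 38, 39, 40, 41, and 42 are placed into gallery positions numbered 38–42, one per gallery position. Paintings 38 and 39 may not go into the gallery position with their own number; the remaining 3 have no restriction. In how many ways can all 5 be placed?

Let Aᵢ (for i ∈ {38, 39}) be the placements that put painting i in its forbidden gallery position. Any j of these fix j positions, leaving (5−j)! ways to fill the rest, and there are C(2,j) ways to pick which j.
By inclusion–exclusion, the number of valid placements is Σ_{j=0}^{2} (−1)^j C(2,j)·(5−j)!.
Computing: 120 − 48 + 6 = 78.

78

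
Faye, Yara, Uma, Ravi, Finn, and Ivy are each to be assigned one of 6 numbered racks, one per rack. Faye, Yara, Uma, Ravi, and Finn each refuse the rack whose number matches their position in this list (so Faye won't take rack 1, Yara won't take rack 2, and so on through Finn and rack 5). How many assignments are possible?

Let Aᵢ (for 1 ≤ i ≤ 5) be the placements that put person i in their forbidden rack. Any j of these fix j positions, leaving (6−j)! ways to fill the rest, and there are C(5,j) ways to pick which j.
By inclusion–exclusion, the number of valid placements is Σ_{j=0}^{5} (−1)^j C(5,j)·(6−j)!.
Computing: 720 − 600 + 240 − 60 + 10 − 1 = 309.

309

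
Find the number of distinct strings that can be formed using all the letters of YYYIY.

5

Letter multiplicities in YYYIY: I×1, Y×4.
Dividing 5! = 120 by 4! = 24 for the repeated letters gives 5.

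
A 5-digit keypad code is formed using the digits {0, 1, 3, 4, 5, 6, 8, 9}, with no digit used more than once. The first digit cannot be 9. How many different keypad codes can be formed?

The first digit has 8−1 = 7 choices (anything except 9).
The remaining 4 digits are filled from the other 7 symbols without repetition: 7 × 6 × 5 × 4 = 840.
Total: 7 × 840 = 5880.

5880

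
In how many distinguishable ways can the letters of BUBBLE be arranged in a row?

Letter multiplicities in BUBBLE: B×3, E×1, L×1, U×1.
The number of distinct arrangements is 6!/(3!) = 720/6 = 120.

120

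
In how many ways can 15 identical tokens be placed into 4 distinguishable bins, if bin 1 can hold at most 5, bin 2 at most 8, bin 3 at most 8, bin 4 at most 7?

Ignoring the caps, the number of non-negative solutions to x_1+…+x_4 = 15 is C(18,3) = 816.
Subtract solutions that violate a single cap (substitute x_i' = x_i − (cap_i+1)): x_1 ≥ 6 gives C(12,3) = 220; x_2 ≥ 9 gives C(9,3) = 84; x_3 ≥ 9 gives C(9,3) = 84; x_4 ≥ 8 gives C(10,3) = 120. Together 508.
Add back pairs where two caps are both exceeded: 1 + 1 + 4 + 0 + 0 + 0 = 6.
By inclusion–exclusion the count is 816 − 508 + 6 = 314.

314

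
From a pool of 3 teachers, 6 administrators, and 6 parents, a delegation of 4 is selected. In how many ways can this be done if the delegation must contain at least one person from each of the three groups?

648

Unrestricted: C(15,4) = 1365 ways to pick any 4 of the 15.
Selections missing a whole group: no teachers → C(12,4) = 495; no administrators → C(9,4) = 126; no parents → C(9,4) = 126.
Add back selections omitting two groups (i.e. drawn from a single group): C(3,4) + C(6,4) + C(6,4) = 30.
By inclusion–exclusion: 1365 − 747 + 30 = 648.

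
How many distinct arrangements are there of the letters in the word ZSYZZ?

20

ZSYZZ has 5 letters with Z appearing 3 times.
The number of distinct arrangements is 5!/(3!) = 120/6 = 20.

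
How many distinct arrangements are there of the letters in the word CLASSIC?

1260

Letter multiplicities in CLASSIC: A×1, C×2, I×1, L×1, S×2.
The number of distinct arrangements is 7!/(2!·2!) = 5040/4 = 1260.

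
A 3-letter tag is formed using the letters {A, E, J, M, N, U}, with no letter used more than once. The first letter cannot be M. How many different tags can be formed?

The first letter has 6−1 = 5 choices (anything except M).
The remaining 2 letters are filled from the other 5 symbols without repetition: 5 × 4 = 20.
Total: 5 × 20 = 100.

100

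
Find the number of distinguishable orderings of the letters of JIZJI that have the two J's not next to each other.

18

There are 5!/(2!·2!) = 30 arrangements of JIZJI in total.
Arrangements with the J's together: treat JJ as one letter, giving (4)!/(2!) = 12.
Hence 30 − 12 = 18.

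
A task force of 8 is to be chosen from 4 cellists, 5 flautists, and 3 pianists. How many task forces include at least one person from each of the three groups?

Unrestricted: C(12,8) = 495 ways to pick any 8 of the 12.
Selections missing a whole group: no cellists → C(8,8) = 1; no flautists → C(7,8) = 0; no pianists → C(9,8) = 9.
Add back selections omitting two groups (i.e. drawn from a single group): C(4,8) + C(5,8) + C(3,8) = 0.
By inclusion–exclusion: 495 − 10 + 0 = 485.

485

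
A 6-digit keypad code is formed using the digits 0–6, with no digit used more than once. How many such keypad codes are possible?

With no repetition, fill the 6 digits in order: 7 choices, then 6, down to 2.
7 × 6 × 5 × 4 × 3 × 2 = 5040.

5040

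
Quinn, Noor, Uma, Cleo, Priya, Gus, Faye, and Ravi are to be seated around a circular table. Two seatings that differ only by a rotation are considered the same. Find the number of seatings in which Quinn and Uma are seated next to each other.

Glue Quinn and Uma into a block (2 internal orders). Seating 7 units around a circle gives (6)! arrangements.
So 2 × (6)! = 2 × 720 = 1440.

1440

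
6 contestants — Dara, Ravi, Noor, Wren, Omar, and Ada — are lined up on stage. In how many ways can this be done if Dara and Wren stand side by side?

240

Place the 4 others and the Dara-Wren pair as 5 objects in a line; the pair has 2 internal arrangements.
That gives 2 × 5! = 2 × 120 = 240.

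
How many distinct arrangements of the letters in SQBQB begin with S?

With the first slot taken by S, it remains to arrange the other 4 letters (QBQB).
Those 4 letters have B appearing twice and Q appearing twice, giving (4)!/(2!·2!) = 6.

6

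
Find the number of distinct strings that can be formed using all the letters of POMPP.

20

The 5 letters of POMPP have repeats: P appearing 3 times.
Dividing 5! = 120 by 3! = 6 for the repeated letters gives 20.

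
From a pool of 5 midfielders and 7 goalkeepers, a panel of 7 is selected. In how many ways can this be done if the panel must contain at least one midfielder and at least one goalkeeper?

791

Total 7-person selections from all 12: C(12,7) = 792.
Selections missing a whole group: no midfielders → C(7,7) = 1; no goalkeepers → C(5,7) = 0.
Both groups omitted at once is impossible, so 792 − 1 = 791.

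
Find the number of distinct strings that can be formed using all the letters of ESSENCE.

ESSENCE has 7 letters with E appearing 3 times and S appearing twice.
Dividing 7! = 5040 by 3!·2! = 12 for the repeated letters gives 420.

420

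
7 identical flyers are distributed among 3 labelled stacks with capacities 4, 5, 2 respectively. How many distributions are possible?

12

By stars and bars, unrestricted non-negative solutions to x_1+…+x_3 = 7 number C(7+2,2) = 36.
Subtract solutions that violate a single cap (substitute x_i' = x_i − (cap_i+1)): x_1 ≥ 5 gives C(4,2) = 6; x_2 ≥ 6 gives C(3,2) = 3; x_3 ≥ 3 gives C(6,2) = 15. Together 24.
No two caps can be exceeded simultaneously, so the pair terms are all 0.
By inclusion–exclusion the count is 36 − 24 + 0 = 12.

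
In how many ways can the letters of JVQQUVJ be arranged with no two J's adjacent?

450

Total arrangements of JVQQUVJ: 7!/(2!·2!·2!) = 630.
If the two J's are adjacent, glue them into one block, leaving 6 items to arrange: (6)!/(2!·2!) = 180 ways.
Hence 630 − 180 = 450.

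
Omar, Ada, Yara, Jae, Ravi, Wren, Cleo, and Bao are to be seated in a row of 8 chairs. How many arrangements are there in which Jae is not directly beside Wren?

30240

There are 8! = 40320 arrangements in all. If Jae and Wren are adjacent, merging them into one block gives 2·(7)! = 10080 arrangements.
Complementary counting: 40320 − 10080 = 30240.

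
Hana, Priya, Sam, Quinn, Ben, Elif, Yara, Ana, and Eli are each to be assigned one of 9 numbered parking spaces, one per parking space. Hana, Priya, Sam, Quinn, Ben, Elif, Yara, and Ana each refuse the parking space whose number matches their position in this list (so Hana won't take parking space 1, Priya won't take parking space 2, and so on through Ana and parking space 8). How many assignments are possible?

148329

Let Aᵢ (for 1 ≤ i ≤ 8) be the placements that put person i in their forbidden parking space. Any j of these fix j positions, leaving (9−j)! ways to fill the rest, and there are C(8,j) ways to pick which j.
By inclusion–exclusion, the number of valid placements is Σ_{j=0}^{8} (−1)^j C(8,j)·(9−j)!.
Computing: 362880 − 322560 + 141120 − 40320 + 8400 − 1344 + 168 − 16 + 1 = 148329.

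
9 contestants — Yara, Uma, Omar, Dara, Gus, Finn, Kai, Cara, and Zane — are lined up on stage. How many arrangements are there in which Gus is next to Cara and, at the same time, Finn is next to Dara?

20160

Treat {Gus,Cara} as one block (2 orders) and {Finn,Dara} as another (2 orders).
That leaves 7 units to arrange: 2 × 2 × 7! = 4 × 5040 = 20160.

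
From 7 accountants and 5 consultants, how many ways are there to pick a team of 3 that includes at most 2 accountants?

185

Split by how many accountants are chosen (0 through 2).
Sum: C(7,0)·C(5,3) + C(7,1)·C(5,2) + C(7,2)·C(5,1) = 10 + 70 + 105 = 185.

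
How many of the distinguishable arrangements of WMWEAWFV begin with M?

With the first slot taken by M, it remains to arrange the other 7 letters (WWEAWFV).
Those 7 letters have W appearing 3 times, giving (7)!/(3!) = 840.

840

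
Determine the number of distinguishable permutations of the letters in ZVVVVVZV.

28

The 8 letters of ZVVVVVZV have repeats: V appearing 6 times and Z appearing twice.
So there are 8! / (6!·2!) = 28 distinguishable arrangements.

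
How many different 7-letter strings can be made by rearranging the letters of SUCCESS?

420

SUCCESS has 7 letters with C appearing twice and S appearing 3 times.
Dividing 7! = 5040 by 3!·2! = 12 for the repeated letters gives 420.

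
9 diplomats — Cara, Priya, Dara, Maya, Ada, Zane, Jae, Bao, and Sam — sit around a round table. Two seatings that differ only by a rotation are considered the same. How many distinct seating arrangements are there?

40320

Fix one person's seat to break rotational symmetry; the remaining 8 people can be arranged in (8)! = 40320 ways.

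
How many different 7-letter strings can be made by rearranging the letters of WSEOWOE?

Letter multiplicities in WSEOWOE: E×2, O×2, S×1, W×2.
So there are 7! / (2!·2!·2!) = 630 distinguishable arrangements.

630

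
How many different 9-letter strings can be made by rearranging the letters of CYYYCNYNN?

1260

Letter multiplicities in CYYYCNYNN: C×2, N×3, Y×4.
The number of distinct arrangements is 9!/(4!·3!·2!) = 362880/288 = 1260.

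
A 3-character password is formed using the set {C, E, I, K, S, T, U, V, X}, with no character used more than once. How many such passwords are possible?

Choose and order 3 of the 9 symbols: the first character has 9 options, the next 8, then 7.
9 × 8 × 7 = 504.

504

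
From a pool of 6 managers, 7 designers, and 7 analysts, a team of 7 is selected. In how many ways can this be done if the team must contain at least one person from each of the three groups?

Unrestricted: C(20,7) = 77520 ways to pick any 7 of the 20.
Subtract selections that omit an entire group: no managers → C(14,7) = 3432; no designers → C(13,7) = 1716; no analysts → C(13,7) = 1716.
Add back selections omitting two groups (i.e. drawn from a single group): C(6,7) + C(7,7) + C(7,7) = 2.
By inclusion–exclusion: 77520 − 6864 + 2 = 70658.

70658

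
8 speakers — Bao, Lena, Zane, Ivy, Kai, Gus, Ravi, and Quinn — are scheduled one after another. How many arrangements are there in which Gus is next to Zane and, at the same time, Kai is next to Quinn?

Treat {Gus,Zane} as one block (2 orders) and {Kai,Quinn} as another (2 orders).
That leaves 6 units to arrange: 2 × 2 × 6! = 4 × 720 = 2880.

2880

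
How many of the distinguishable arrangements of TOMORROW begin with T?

Fix T in the first position and arrange the remaining 7 letters.
Those 7 letters have O appearing 3 times and R appearing twice, giving (7)!/(3!·2!) = 420.

420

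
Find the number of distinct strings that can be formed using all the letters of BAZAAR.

The 6 letters of BAZAAR have repeats: A appearing 3 times.
So there are 6! / (3!) = 120 distinguishable arrangements.

120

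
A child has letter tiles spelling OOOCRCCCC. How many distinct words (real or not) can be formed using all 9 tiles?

Letter multiplicities in OOOCRCCCC: C×5, O×3, R×1.
The number of distinct arrangements is 9!/(5!·3!) = 362880/720 = 504.

504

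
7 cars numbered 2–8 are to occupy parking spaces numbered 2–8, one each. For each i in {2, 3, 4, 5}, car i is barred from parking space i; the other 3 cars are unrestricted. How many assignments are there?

2790

Let Aᵢ (for 2 ≤ i ≤ 5) be the placements that put car i in its forbidden parking space. Any j of these fix j positions, leaving (7−j)! ways to fill the rest, and there are C(4,j) ways to pick which j.
By inclusion–exclusion, the number of valid placements is Σ_{j=0}^{4} (−1)^j C(4,j)·(7−j)!.
Computing: 5040 − 2880 + 720 − 96 + 6 = 2790.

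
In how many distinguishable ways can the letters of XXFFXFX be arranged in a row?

XXFFXFX has 7 letters with F appearing 3 times and X appearing 4 times.
The number of distinct arrangements is 7!/(4!·3!) = 5040/144 = 35.

35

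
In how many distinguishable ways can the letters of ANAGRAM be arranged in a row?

840

The 7 letters of ANAGRAM have repeats: A appearing 3 times.
Dividing 7! = 5040 by 3! = 6 for the repeated letters gives 840.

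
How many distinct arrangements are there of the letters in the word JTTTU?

JTTTU has 5 letters with T appearing 3 times.
Dividing 5! = 120 by 3! = 6 for the repeated letters gives 20.

20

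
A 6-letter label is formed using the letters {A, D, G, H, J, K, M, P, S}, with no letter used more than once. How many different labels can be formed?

60480

Choose and order 6 of the 9 symbols: the first letter has 9 options, the next 8, and so on down to 4.
9 × 8 × 7 × 6 × 5 × 4 = 60480.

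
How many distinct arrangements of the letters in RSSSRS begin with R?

5

Fix R in the first position and arrange the remaining 5 letters.
Those 5 letters have S appearing 4 times, giving (5)!/(4!) = 5.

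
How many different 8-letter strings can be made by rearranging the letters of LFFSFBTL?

3360

The 8 letters of LFFSFBTL have repeats: F appearing 3 times and L appearing twice.
So there are 8! / (3!·2!) = 3360 distinguishable arrangements.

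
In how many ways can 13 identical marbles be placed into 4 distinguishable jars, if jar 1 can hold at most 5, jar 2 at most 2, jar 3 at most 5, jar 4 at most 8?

77

By stars and bars, unrestricted non-negative solutions to x_1+…+x_4 = 13 number C(13+3,3) = 560.
Subtract solutions that violate a single cap (substitute x_i' = x_i − (cap_i+1)): x_1 ≥ 6 gives C(10,3) = 120; x_2 ≥ 3 gives C(13,3) = 286; x_3 ≥ 6 gives C(10,3) = 120; x_4 ≥ 9 gives C(7,3) = 35. Together 561.
Add back pairs where two caps are both exceeded: 35 + 4 + 0 + 35 + 4 + 0 = 78.
By inclusion–exclusion the count is 560 − 561 + 78 = 77.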